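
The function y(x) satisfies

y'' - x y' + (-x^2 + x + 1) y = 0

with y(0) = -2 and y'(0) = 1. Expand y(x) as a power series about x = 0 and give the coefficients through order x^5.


Ansatz: y(x) = sum_{n>=0} a_n x^n, so y'(x) = sum_{n>=1} n a_n x^(n-1) and y''(x) = sum_{n>=2} n(n-1) a_n x^(n-2).
Substitute into P(x) y'' + Q(x) y' + R(x) y = 0 with P(x) = 1, Q(x) = -x, R(x) = -x^2 + x + 1, and match powers of x.
Initial conditions: a_0 = -2, a_1 = 1.
Setting the coefficient of each power of x to zero and solving order by order (substituting the coefficients already found):
  x^0: 2 a_2 + a_0 = 0  ->  2 a_2 = -a_0 = 2  ->  a_2 = 1
  x^1: 6 a_3 + a_0 = 0  ->  6 a_3 = -a_0 = 2  ->  a_3 = 1/3
  x^2: 12 a_4 - a_2 + a_1 - a_0 = 0  ->  12 a_4 = a_2 - a_1 + a_0 = -2  ->  a_4 = -1/6
  x^3: 20 a_5 - 2 a_3 + a_2 - a_1 = 0  ->  20 a_5 = 2 a_3 - a_2 + a_1 = 2/3  ->  a_5 = 1/30
Truncated series: y(x) = -2 + x + x^2 + (1/3) x^3 - (1/6) x^4 + (1/30) x^5 + O(x^6).

a_0 = -2; a_1 = 1; a_2 = 1; a_3 = 1/3; a_4 = -1/6; a_5 = 1/30


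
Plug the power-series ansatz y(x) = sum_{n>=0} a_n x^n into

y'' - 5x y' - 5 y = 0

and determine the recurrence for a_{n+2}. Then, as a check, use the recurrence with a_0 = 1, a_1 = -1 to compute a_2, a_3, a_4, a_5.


Substitute y = sum_n a_n x^n.
y''(x) has coefficient (n+2)(n+1) a_{n+2} at x^n;
-5 x y'(x) has coefficient -5 n a_n at x^n (shift);
-5 y(x) has coefficient -5 a_n at x^n.
Matching x^n: (n+2)(n+1) a_{n+2} + (-5n - 5) a_n = 0.
Thus a_{n+2} = (5n + 5) / ((n+1)(n+2)) * a_n.

Check with a_0 = 1, a_1 = -1 (apply the recurrence for n = 0, 1, 2, 3): a_0 = 1, a_1 = -1, a_2 = 5/2, a_3 = -5/3, a_4 = 25/8, a_5 = -5/3.

a_(n+2) = (5n + 5) / ((n+1)(n+2)) * a_n; check: a_0 = 1, a_1 = -1, a_2 = 5/2, a_3 = -5/3, a_4 = 25/8, a_5 = -5/3


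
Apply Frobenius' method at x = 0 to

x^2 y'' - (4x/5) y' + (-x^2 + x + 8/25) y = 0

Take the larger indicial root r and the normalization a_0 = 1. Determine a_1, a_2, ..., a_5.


Write in Frobenius form y'' + (p(x)/x) y' + (q(x)/x^2) y = 0:
  p(x) = -4/5,  q(x) = -x^2 + x + 8/25.
Indicial equation: r(r-1) + (-4/5) r + (8/25) = 0 -> roots r_1 = 8/5, r_2 = 1/5.
Take r = r_1 = 8/5. Let y(x) = x^r sum_{n>=0} a_n x^n with a_0 = 1.
Substitute y = x^r sum a_n x^n and match x^{r+n}. The recurrence is
  D(n) a_n + 1 a_{n-1} - 1 a_{n-2} = 0,  where D(n) = (r+n)(r+n-1) + (-4/5)(r+n) + (8/25).
  a_n = [-1 a_{n-1} + 1 a_{n-2}] / D(n).
Since the indicial polynomial factors as (r - r_1)(r - r_2), D(n) = (r_1 + n - r_1)(r_1 + n - r_2) = n(n + 7/5).
Evaluating step by step (a_0 = 1):
  n = 1: D(1) = 1(1 + 7/5) = 12/5; numerator = -1(1) = -1; a_1 = (-1)/(12/5) = -5/12
  n = 2: D(2) = 2(2 + 7/5) = 34/5; numerator = -1(-5/12) + 1(1) = 17/12; a_2 = (17/12)/(34/5) = 5/24
  n = 3: D(3) = 3(3 + 7/5) = 66/5; numerator = -1(5/24) + 1(-5/12) = -5/8; a_3 = (-5/8)/(66/5) = -25/528
  n = 4: D(4) = 4(4 + 7/5) = 108/5; numerator = -1(-25/528) + 1(5/24) = 45/176; a_4 = (45/176)/(108/5) = 25/2112
  n = 5: D(5) = 5(5 + 7/5) = 32; numerator = -1(25/2112) + 1(-25/528) = -125/2112; a_5 = (-125/2112)/(32) = -125/67584

r = 8/5; a_0 = 1; a_1 = -5/12; a_2 = 5/24; a_3 = -25/528; a_4 = 25/2112; a_5 = -125/67584


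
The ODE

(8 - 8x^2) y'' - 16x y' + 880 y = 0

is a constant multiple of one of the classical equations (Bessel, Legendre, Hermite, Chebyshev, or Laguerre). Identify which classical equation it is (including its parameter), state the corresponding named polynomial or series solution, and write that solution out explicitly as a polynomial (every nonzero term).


All three coefficients share the factor 8; dividing through by 8 gives  (1 - x^2) y'' - 2x y' + 110 y = 0.
This matches the Legendre equation (1 - x^2) y'' - 2x y' + n(n+1) y = 0 (note the -2x y' term) with n(n+1) = 110, so n = 10; the polynomial solution is P_10(x).
With y = sum_k a_k x^k, matching x^k gives (k+2)(k+1) a_{k+2} = [k(k+1) - n(n+1)] a_k = (k - 10)(k + 11) a_k. The right side vanishes at k = 10, so the series with the parity of 10 terminates at degree 10.
Standard normalization (P_n(1) = 1): leading coefficient (2n)!/(2^n (n!)^2) = 2432902008176640000/(1024*13168189440000) = 46189/256, so a_10 = 46189/256. Work downward with a_k = (k+1)(k+2) a_{k+2} / ((k - 10)(k + 11)):
  a_8 = (9)(10)(46189/256) / ((8 - 10)(8 + 11)) = (2078505/128)/(-38) = -109395/256
  a_6 = (7)(8)(-109395/256) / ((6 - 10)(6 + 11)) = (-765765/32)/(-68) = 45045/128
  a_4 = (5)(6)(45045/128) / ((4 - 10)(4 + 11)) = (675675/64)/(-90) = -15015/128
  a_2 = (3)(4)(-15015/128) / ((2 - 10)(2 + 11)) = (-45045/32)/(-104) = 3465/256
  a_0 = (1)(2)(3465/256) / ((0 - 10)(0 + 11)) = (3465/128)/(-110) = -63/256
Hence P_10(x) = 46189 x^10/256 - 109395 x^8/256 + 45045 x^6/128 - 15015 x^4/128 + 3465 x^2/256 - 63/256.

P_10(x); series = 46189 x^10/256 - 109395 x^8/256 + 45045 x^6/128 - 15015 x^4/128 + 3465 x^2/256 - 63/256


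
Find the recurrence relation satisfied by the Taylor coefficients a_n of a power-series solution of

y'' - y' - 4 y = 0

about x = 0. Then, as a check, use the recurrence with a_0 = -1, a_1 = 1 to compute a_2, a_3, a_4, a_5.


Substitute y = sum_n a_n x^n.
y''(x) has coefficient (n+2)(n+1) a_{n+2} at x^n;
-y'(x) has coefficient -(n+1) a_{n+1} at x^n;
-4 y(x) has coefficient -4 a_n at x^n.
Matching x^n: (n+2)(n+1) a_{n+2} - (n+1) a_{n+1} - 4 a_n = 0.
Thus a_{n+2} = [(n+1) a_{n+1} + 4 a_n] / ((n+1)(n+2)).

Check with a_0 = -1, a_1 = 1 (apply the recurrence for n = 0, 1, 2, 3): a_0 = -1, a_1 = 1, a_2 = -3/2, a_3 = 1/6, a_4 = -11/24, a_5 = -7/120.

a_(n+2) = [(n+1) a_(n+1) + 4 a_n] / ((n+1)(n+2)); check: a_0 = -1, a_1 = 1, a_2 = -3/2, a_3 = 1/6, a_4 = -11/24, a_5 = -7/120


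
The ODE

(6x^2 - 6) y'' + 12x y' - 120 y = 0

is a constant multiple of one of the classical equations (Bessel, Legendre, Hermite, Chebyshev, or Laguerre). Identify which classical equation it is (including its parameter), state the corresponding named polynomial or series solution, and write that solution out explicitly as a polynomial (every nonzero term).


All three coefficients share the factor -6; dividing through by -6 gives  (1 - x^2) y'' - 2x y' + 20 y = 0.
This matches the Legendre equation (1 - x^2) y'' - 2x y' + n(n+1) y = 0 (note the -2x y' term) with n(n+1) = 20, so n = 4; the polynomial solution is P_4(x).
With y = sum_k a_k x^k, matching x^k gives (k+2)(k+1) a_{k+2} = [k(k+1) - n(n+1)] a_k = (k - 4)(k + 5) a_k. The right side vanishes at k = 4, so the series with the parity of 4 terminates at degree 4.
Standard normalization (P_n(1) = 1): leading coefficient (2n)!/(2^n (n!)^2) = 40320/(16*576) = 35/8, so a_4 = 35/8. Work downward with a_k = (k+1)(k+2) a_{k+2} / ((k - 4)(k + 5)):
  a_2 = (3)(4)(35/8) / ((2 - 4)(2 + 5)) = (105/2)/(-14) = -15/4
  a_0 = (1)(2)(-15/4) / ((0 - 4)(0 + 5)) = (-15/2)/(-20) = 3/8
Hence P_4(x) = 35 x^4/8 - 15 x^2/4 + 3/8.

P_4(x); series = 35 x^4/8 - 15 x^2/4 + 3/8


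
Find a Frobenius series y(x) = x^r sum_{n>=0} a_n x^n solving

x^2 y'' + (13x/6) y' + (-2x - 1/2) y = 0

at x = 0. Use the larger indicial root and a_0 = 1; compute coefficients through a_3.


Write in Frobenius form y'' + (p(x)/x) y' + (q(x)/x^2) y = 0:
  p(x) = 13/6,  q(x) = -2x - 1/2.
Indicial equation: r(r-1) + (13/6) r + (-1/2) = 0 -> roots r_1 = 1/3, r_2 = -3/2.
Take r = r_1 = 1/3. Let y(x) = x^r sum_{n>=0} a_n x^n with a_0 = 1.
Substitute y = x^r sum a_n x^n and match x^{r+n}. The recurrence is
  D(n) a_n - 2 a_{n-1} = 0,  where D(n) = (r+n)(r+n-1) + (13/6)(r+n) + (-1/2).
  a_n = 2 / D(n) * a_{n-1}.
Since the indicial polynomial factors as (r - r_1)(r - r_2), D(n) = (r_1 + n - r_1)(r_1 + n - r_2) = n(n + 11/6).
Evaluating step by step (a_0 = 1):
  n = 1: D(1) = 1(1 + 11/6) = 17/6; numerator = 2(1) = 2; a_1 = (2)/(17/6) = 12/17
  n = 2: D(2) = 2(2 + 11/6) = 23/3; numerator = 2(12/17) = 24/17; a_2 = (24/17)/(23/3) = 72/391
  n = 3: D(3) = 3(3 + 11/6) = 29/2; numerator = 2(72/391) = 144/391; a_3 = (144/391)/(29/2) = 288/11339

r = 1/3; a_0 = 1; a_1 = 12/17; a_2 = 72/391; a_3 = 288/11339


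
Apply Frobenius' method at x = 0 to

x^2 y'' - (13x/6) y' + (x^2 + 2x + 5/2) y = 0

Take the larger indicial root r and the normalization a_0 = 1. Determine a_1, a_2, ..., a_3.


Write in Frobenius form y'' + (p(x)/x) y' + (q(x)/x^2) y = 0:
  p(x) = -13/6,  q(x) = x^2 + 2x + 5/2.
Indicial equation: r(r-1) + (-13/6) r + (5/2) = 0 -> roots r_1 = 5/3, r_2 = 3/2.
Take r = r_1 = 5/3. Let y(x) = x^r sum_{n>=0} a_n x^n with a_0 = 1.
Substitute y = x^r sum a_n x^n and match x^{r+n}. The recurrence is
  D(n) a_n + 2 a_{n-1} + 1 a_{n-2} = 0,  where D(n) = (r+n)(r+n-1) + (-13/6)(r+n) + (5/2).
  a_n = [-2 a_{n-1} - 1 a_{n-2}] / D(n).
Since the indicial polynomial factors as (r - r_1)(r - r_2), D(n) = (r_1 + n - r_1)(r_1 + n - r_2) = n(n + 1/6).
Evaluating step by step (a_0 = 1):
  n = 1: D(1) = 1(1 + 1/6) = 7/6; numerator = -2(1) = -2; a_1 = (-2)/(7/6) = -12/7
  n = 2: D(2) = 2(2 + 1/6) = 13/3; numerator = -2(-12/7) - 1(1) = 17/7; a_2 = (17/7)/(13/3) = 51/91
  n = 3: D(3) = 3(3 + 1/6) = 19/2; numerator = -2(51/91) - 1(-12/7) = 54/91; a_3 = (54/91)/(19/2) = 108/1729

r = 5/3; a_0 = 1; a_1 = -12/7; a_2 = 51/91; a_3 = 108/1729


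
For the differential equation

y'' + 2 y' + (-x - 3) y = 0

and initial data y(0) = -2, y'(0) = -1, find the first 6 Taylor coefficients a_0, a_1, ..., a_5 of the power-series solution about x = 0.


Ansatz: y(x) = sum_{n>=0} a_n x^n, so y'(x) = sum_{n>=1} n a_n x^(n-1) and y''(x) = sum_{n>=2} n(n-1) a_n x^(n-2).
Substitute into P(x) y'' + Q(x) y' + R(x) y = 0 with P(x) = 1, Q(x) = 2, R(x) = -x - 3, and match powers of x.
Initial conditions: a_0 = -2, a_1 = -1.
Setting the coefficient of each power of x to zero and solving order by order (substituting the coefficients already found):
  x^0: 2 a_2 + 2 a_1 - 3 a_0 = 0  ->  2 a_2 = -2 a_1 + 3 a_0 = -4  ->  a_2 = -2
  x^1: 6 a_3 + 4 a_2 - 3 a_1 - a_0 = 0  ->  6 a_3 = -4 a_2 + 3 a_1 + a_0 = 3  ->  a_3 = 1/2
  x^2: 12 a_4 + 6 a_3 - 3 a_2 - a_1 = 0  ->  12 a_4 = -6 a_3 + 3 a_2 + a_1 = -10  ->  a_4 = -5/6
  x^3: 20 a_5 + 8 a_4 - 3 a_3 - a_2 = 0  ->  20 a_5 = -8 a_4 + 3 a_3 + a_2 = 37/6  ->  a_5 = 37/120
Truncated series: y(x) = -2 - x - 2 x^2 + (1/2) x^3 - (5/6) x^4 + (37/120) x^5 + O(x^6).

a_0 = -2; a_1 = -1; a_2 = -2; a_3 = 1/2; a_4 = -5/6; a_5 = 37/120


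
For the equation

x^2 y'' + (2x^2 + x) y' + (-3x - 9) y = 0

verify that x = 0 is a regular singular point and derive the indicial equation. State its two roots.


Divide by x^2 to reach normal form y'' + P_1(x) y' + P_2(x) y = 0 with P_1(x) = 2 + 1/x and P_2(x) = -3/x - 9/x^2.
x = 0 is a singular point because the y'-coefficient 2 + 1/x has a pole at x = 0 and the y-coefficient -3/x - 9/x^2 has a pole at x = 0.
It is a regular singular point because x P_1(x) = p(x) = 2x + 1 and x^2 P_2(x) = q(x) = -3x - 9 are polynomials, hence analytic at x = 0.
p(0) = 1,  q(0) = -9.
Indicial equation: r(r-1) + p(0) r + q(0) = 0, i.e. r^2 + (p(0) - 1) r + q(0) = 0, i.e. r^2 - 9 = 0.
Discriminant: (0)^2 - 4(-9) = 36, so r = (0 ± 6)/2.
Solving: r_1 = 3, r_2 = -3.

indicial: r^2 - 9 = 0; roots r_1 = 3, r_2 = -3


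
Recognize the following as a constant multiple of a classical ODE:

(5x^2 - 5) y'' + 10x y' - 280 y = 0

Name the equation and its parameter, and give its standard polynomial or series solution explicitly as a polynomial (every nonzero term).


All three coefficients share the factor -5; dividing through by -5 gives  (1 - x^2) y'' - 2x y' + 56 y = 0.
This matches the Legendre equation (1 - x^2) y'' - 2x y' + n(n+1) y = 0 (note the -2x y' term) with n(n+1) = 56, so n = 7; the polynomial solution is P_7(x).
With y = sum_k a_k x^k, matching x^k gives (k+2)(k+1) a_{k+2} = [k(k+1) - n(n+1)] a_k = (k - 7)(k + 8) a_k. The right side vanishes at k = 7, so the series with the parity of 7 terminates at degree 7.
Standard normalization (P_n(1) = 1): leading coefficient (2n)!/(2^n (n!)^2) = 87178291200/(128*25401600) = 429/16, so a_7 = 429/16. Work downward with a_k = (k+1)(k+2) a_{k+2} / ((k - 7)(k + 8)):
  a_5 = (6)(7)(429/16) / ((5 - 7)(5 + 8)) = (9009/8)/(-26) = -693/16
  a_3 = (4)(5)(-693/16) / ((3 - 7)(3 + 8)) = (-3465/4)/(-44) = 315/16
  a_1 = (2)(3)(315/16) / ((1 - 7)(1 + 8)) = (945/8)/(-54) = -35/16
Hence P_7(x) = 429 x^7/16 - 693 x^5/16 + 315 x^3/16 - 35 x/16.

P_7(x); series = 429 x^7/16 - 693 x^5/16 + 315 x^3/16 - 35 x/16


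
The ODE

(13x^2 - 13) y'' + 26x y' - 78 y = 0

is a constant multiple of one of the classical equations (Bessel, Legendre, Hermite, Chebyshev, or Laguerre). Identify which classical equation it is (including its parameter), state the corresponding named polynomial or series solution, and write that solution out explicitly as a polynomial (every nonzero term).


All three coefficients share the factor -13; dividing through by -13 gives  (1 - x^2) y'' - 2x y' + 6 y = 0.
This matches the Legendre equation (1 - x^2) y'' - 2x y' + n(n+1) y = 0 (note the -2x y' term) with n(n+1) = 6, so n = 2; the polynomial solution is P_2(x).
With y = sum_k a_k x^k, matching x^k gives (k+2)(k+1) a_{k+2} = [k(k+1) - n(n+1)] a_k = (k - 2)(k + 3) a_k. The right side vanishes at k = 2, so the series with the parity of 2 terminates at degree 2.
Standard normalization (P_n(1) = 1): leading coefficient (2n)!/(2^n (n!)^2) = 24/(4*4) = 3/2, so a_2 = 3/2. Work downward with a_k = (k+1)(k+2) a_{k+2} / ((k - 2)(k + 3)):
  a_0 = (1)(2)(3/2) / ((0 - 2)(0 + 3)) = 3/(-6) = -1/2
Hence P_2(x) = 3 x^2/2 - 1/2.

P_2(x); series = 3 x^2/2 - 1/2


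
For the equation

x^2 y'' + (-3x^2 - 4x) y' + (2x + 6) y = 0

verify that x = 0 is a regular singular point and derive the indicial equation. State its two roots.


Divide by x^2 to reach normal form y'' + P_1(x) y' + P_2(x) y = 0 with P_1(x) = -3 - 4/x and P_2(x) = 2/x + 6/x^2.
x = 0 is a singular point because the y'-coefficient -3 - 4/x has a pole at x = 0 and the y-coefficient 2/x + 6/x^2 has a pole at x = 0.
It is a regular singular point because x P_1(x) = p(x) = -3x - 4 and x^2 P_2(x) = q(x) = 2x + 6 are polynomials, hence analytic at x = 0.
p(0) = -4,  q(0) = 6.
Indicial equation: r(r-1) + p(0) r + q(0) = 0, i.e. r^2 + (p(0) - 1) r + q(0) = 0, i.e. r^2 - 5 r + 6 = 0.
Discriminant: (-5)^2 - 4(6) = 1, so r = (5 ± 1)/2.
Solving: r_1 = 3, r_2 = 2.

indicial: r^2 - 5 r + 6 = 0; roots r_1 = 3, r_2 = 2


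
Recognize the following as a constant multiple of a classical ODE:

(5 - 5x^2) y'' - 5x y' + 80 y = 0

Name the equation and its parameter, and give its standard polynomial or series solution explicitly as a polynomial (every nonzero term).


All three coefficients share the factor 5; dividing through by 5 gives  (1 - x^2) y'' - x y' + 16 y = 0.
This matches the Chebyshev equation (1 - x^2) y'' - x y' + n^2 y = 0 (note the -x y' term, not -2x y') with n^2 = 16, so n = 4; the polynomial solution is T_4(x).
With y = sum_k a_k x^k, matching x^k gives (k+2)(k+1) a_{k+2} = (k^2 - n^2) a_k = (k - 4)(k + 4) a_k. The right side vanishes at k = 4, so the series with the parity of 4 terminates at degree 4.
Standard normalization: leading coefficient of T_n is 2^(n-1), so a_4 = 2^3 = 8. Work downward with a_k = (k+1)(k+2) a_{k+2} / ((k - 4)(k + 4)):
  a_2 = (3)(4)(8) / ((2 - 4)(2 + 4)) = 96/(-12) = -8
  a_0 = (1)(2)(-8) / ((0 - 4)(0 + 4)) = -16/(-16) = 1
Hence T_4(x) = 8 x^4 - 8 x^2 + 1.

T_4(x); series = 8 x^4 - 8 x^2 + 1


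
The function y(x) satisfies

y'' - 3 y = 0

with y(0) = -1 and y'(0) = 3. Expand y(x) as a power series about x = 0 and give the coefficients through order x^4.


Ansatz: y(x) = sum_{n>=0} a_n x^n, so y'(x) = sum_{n>=1} n a_n x^(n-1) and y''(x) = sum_{n>=2} n(n-1) a_n x^(n-2).
Substitute into P(x) y'' + Q(x) y' + R(x) y = 0 with P(x) = 1, Q(x) = 0, R(x) = -3, and match powers of x.
Initial conditions: a_0 = -1, a_1 = 3.
Setting the coefficient of each power of x to zero and solving order by order (substituting the coefficients already found):
  x^0: 2 a_2 - 3 a_0 = 0  ->  2 a_2 = 3 a_0 = -3  ->  a_2 = -3/2
  x^1: 6 a_3 - 3 a_1 = 0  ->  6 a_3 = 3 a_1 = 9  ->  a_3 = 3/2
  x^2: 12 a_4 - 3 a_2 = 0  ->  12 a_4 = 3 a_2 = -9/2  ->  a_4 = -3/8
Truncated series: y(x) = -1 + 3 x - (3/2) x^2 + (3/2) x^3 - (3/8) x^4 + O(x^5).

a_0 = -1; a_1 = 3; a_2 = -3/2; a_3 = 3/2; a_4 = -3/8


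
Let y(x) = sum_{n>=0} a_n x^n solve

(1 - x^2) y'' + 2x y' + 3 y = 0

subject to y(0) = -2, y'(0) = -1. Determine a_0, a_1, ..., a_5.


Ansatz: y(x) = sum_{n>=0} a_n x^n, so y'(x) = sum_{n>=1} n a_n x^(n-1) and y''(x) = sum_{n>=2} n(n-1) a_n x^(n-2).
Substitute into P(x) y'' + Q(x) y' + R(x) y = 0 with P(x) = 1 - x^2, Q(x) = 2x, R(x) = 3, and match powers of x.
Initial conditions: a_0 = -2, a_1 = -1.
Setting the coefficient of each power of x to zero and solving order by order (substituting the coefficients already found):
  x^0: 2 a_2 + 3 a_0 = 0  ->  2 a_2 = -3 a_0 = 6  ->  a_2 = 3
  x^1: 6 a_3 + 5 a_1 = 0  ->  6 a_3 = -5 a_1 = 5  ->  a_3 = 5/6
  x^2: 12 a_4 + 5 a_2 = 0  ->  12 a_4 = -5 a_2 = -15  ->  a_4 = -5/4
  x^3: 20 a_5 + 3 a_3 = 0  ->  20 a_5 = -3 a_3 = -5/2  ->  a_5 = -1/8
Truncated series: y(x) = -2 - x + 3 x^2 + (5/6) x^3 - (5/4) x^4 - (1/8) x^5 + O(x^6).

a_0 = -2; a_1 = -1; a_2 = 3; a_3 = 5/6; a_4 = -5/4; a_5 = -1/8


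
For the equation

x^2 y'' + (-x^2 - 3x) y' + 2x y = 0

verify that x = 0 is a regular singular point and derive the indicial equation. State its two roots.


Divide by x^2 to reach normal form y'' + P_1(x) y' + P_2(x) y = 0 with P_1(x) = -1 - 3/x and P_2(x) = 2/x.
x = 0 is a singular point because the y'-coefficient -1 - 3/x has a pole at x = 0 and the y-coefficient 2/x has a pole at x = 0.
It is a regular singular point because x P_1(x) = p(x) = -x - 3 and x^2 P_2(x) = q(x) = 2x are polynomials, hence analytic at x = 0.
p(0) = -3,  q(0) = 0.
Indicial equation: r(r-1) + p(0) r + q(0) = 0, i.e. r^2 + (p(0) - 1) r + q(0) = 0, i.e. r^2 - 4 r = 0.
Discriminant: (-4)^2 - 4(0) = 16, so r = (4 ± 4)/2.
Solving: r_1 = 4, r_2 = 0.

indicial: r^2 - 4 r = 0; roots r_1 = 4, r_2 = 0


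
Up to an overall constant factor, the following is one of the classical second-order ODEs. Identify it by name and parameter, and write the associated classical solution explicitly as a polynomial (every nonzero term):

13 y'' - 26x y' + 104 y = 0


All three coefficients share the factor 13; dividing through by 13 gives  y'' - 2x y' + 8 y = 0.
This matches the Hermite equation y'' - 2x y' + 2n y = 0 with 2n = 8, so n = 4; the polynomial solution is H_4(x).
With y = sum_k a_k x^k, matching x^k gives (k+2)(k+1) a_{k+2} = 2(k - n) a_k = 2(k - 4) a_k. The right side vanishes at k = 4, so the series with the parity of 4 terminates at degree 4.
Standard normalization: leading coefficient of H_n is 2^n, so a_4 = 2^4 = 16. Work downward with a_k = (k+1)(k+2) a_{k+2} / (2(k - n)):
  a_2 = (3)(4)(16) / (2(2 - 4)) = 192/(-4) = -48
  a_0 = (1)(2)(-48) / (2(0 - 4)) = -96/(-8) = 12
Hence H_4(x) = 16 x^4 - 48 x^2 + 12.

H_4(x); series = 16 x^4 - 48 x^2 + 12


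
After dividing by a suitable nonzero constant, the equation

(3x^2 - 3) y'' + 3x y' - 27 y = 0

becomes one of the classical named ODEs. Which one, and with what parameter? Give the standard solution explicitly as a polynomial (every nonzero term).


All three coefficients share the factor -3; dividing through by -3 gives  (1 - x^2) y'' - x y' + 9 y = 0.
This matches the Chebyshev equation (1 - x^2) y'' - x y' + n^2 y = 0 (note the -x y' term, not -2x y') with n^2 = 9, so n = 3; the polynomial solution is T_3(x).
With y = sum_k a_k x^k, matching x^k gives (k+2)(k+1) a_{k+2} = (k^2 - n^2) a_k = (k - 3)(k + 3) a_k. The right side vanishes at k = 3, so the series with the parity of 3 terminates at degree 3.
Standard normalization: leading coefficient of T_n is 2^(n-1), so a_3 = 2^2 = 4. Work downward with a_k = (k+1)(k+2) a_{k+2} / ((k - 3)(k + 3)):
  a_1 = (2)(3)(4) / ((1 - 3)(1 + 3)) = 24/(-8) = -3
Hence T_3(x) = 4 x^3 - 3 x.

T_3(x); series = 4 x^3 - 3 x


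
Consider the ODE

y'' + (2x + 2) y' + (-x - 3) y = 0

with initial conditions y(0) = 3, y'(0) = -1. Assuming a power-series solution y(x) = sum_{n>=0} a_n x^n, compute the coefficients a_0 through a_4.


Ansatz: y(x) = sum_{n>=0} a_n x^n, so y'(x) = sum_{n>=1} n a_n x^(n-1) and y''(x) = sum_{n>=2} n(n-1) a_n x^(n-2).
Substitute into P(x) y'' + Q(x) y' + R(x) y = 0 with P(x) = 1, Q(x) = 2x + 2, R(x) = -x - 3, and match powers of x.
Initial conditions: a_0 = 3, a_1 = -1.
Setting the coefficient of each power of x to zero and solving order by order (substituting the coefficients already found):
  x^0: 2 a_2 + 2 a_1 - 3 a_0 = 0  ->  2 a_2 = -2 a_1 + 3 a_0 = 11  ->  a_2 = 11/2
  x^1: 6 a_3 + 4 a_2 - a_1 - a_0 = 0  ->  6 a_3 = -4 a_2 + a_1 + a_0 = -20  ->  a_3 = -10/3
  x^2: 12 a_4 + 6 a_3 + a_2 - a_1 = 0  ->  12 a_4 = -6 a_3 - a_2 + a_1 = 27/2  ->  a_4 = 9/8
Truncated series: y(x) = 3 - x + (11/2) x^2 - (10/3) x^3 + (9/8) x^4 + O(x^5).

a_0 = 3; a_1 = -1; a_2 = 11/2; a_3 = -10/3; a_4 = 9/8


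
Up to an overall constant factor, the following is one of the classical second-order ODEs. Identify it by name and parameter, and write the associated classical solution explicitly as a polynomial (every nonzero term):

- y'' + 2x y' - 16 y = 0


All three coefficients share the factor -1; dividing through by -1 gives  y'' - 2x y' + 16 y = 0.
This matches the Hermite equation y'' - 2x y' + 2n y = 0 with 2n = 16, so n = 8; the polynomial solution is H_8(x).
With y = sum_k a_k x^k, matching x^k gives (k+2)(k+1) a_{k+2} = 2(k - n) a_k = 2(k - 8) a_k. The right side vanishes at k = 8, so the series with the parity of 8 terminates at degree 8.
Standard normalization: leading coefficient of H_n is 2^n, so a_8 = 2^8 = 256. Work downward with a_k = (k+1)(k+2) a_{k+2} / (2(k - n)):
  a_6 = (7)(8)(256) / (2(6 - 8)) = 14336/(-4) = -3584
  a_4 = (5)(6)(-3584) / (2(4 - 8)) = -107520/(-8) = 13440
  a_2 = (3)(4)(13440) / (2(2 - 8)) = 161280/(-12) = -13440
  a_0 = (1)(2)(-13440) / (2(0 - 8)) = -26880/(-16) = 1680
Hence H_8(x) = 256 x^8 - 3584 x^6 + 13440 x^4 - 13440 x^2 + 1680.

H_8(x); series = 256 x^8 - 3584 x^6 + 13440 x^4 - 13440 x^2 + 1680


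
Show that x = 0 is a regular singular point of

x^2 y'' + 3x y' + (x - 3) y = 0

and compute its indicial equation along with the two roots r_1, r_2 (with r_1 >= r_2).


Divide by x^2 to reach normal form y'' + P_1(x) y' + P_2(x) y = 0 with P_1(x) = 3/x and P_2(x) = 1/x - 3/x^2.
x = 0 is a singular point because the y'-coefficient 3/x has a pole at x = 0 and the y-coefficient 1/x - 3/x^2 has a pole at x = 0.
It is a regular singular point because x P_1(x) = p(x) = 3 and x^2 P_2(x) = q(x) = x - 3 are polynomials, hence analytic at x = 0.
p(0) = 3,  q(0) = -3.
Indicial equation: r(r-1) + p(0) r + q(0) = 0, i.e. r^2 + (p(0) - 1) r + q(0) = 0, i.e. r^2 + 2 r - 3 = 0.
Discriminant: (2)^2 - 4(-3) = 16, so r = (-2 ± 4)/2.
Solving: r_1 = 1, r_2 = -3.

indicial: r^2 + 2 r - 3 = 0; roots r_1 = 1, r_2 = -3


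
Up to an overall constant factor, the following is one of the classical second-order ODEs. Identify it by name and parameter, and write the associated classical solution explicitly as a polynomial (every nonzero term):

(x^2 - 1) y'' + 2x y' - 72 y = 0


All three coefficients share the factor -1; dividing through by -1 gives  (1 - x^2) y'' - 2x y' + 72 y = 0.
This matches the Legendre equation (1 - x^2) y'' - 2x y' + n(n+1) y = 0 (note the -2x y' term) with n(n+1) = 72, so n = 8; the polynomial solution is P_8(x).
With y = sum_k a_k x^k, matching x^k gives (k+2)(k+1) a_{k+2} = [k(k+1) - n(n+1)] a_k = (k - 8)(k + 9) a_k. The right side vanishes at k = 8, so the series with the parity of 8 terminates at degree 8.
Standard normalization (P_n(1) = 1): leading coefficient (2n)!/(2^n (n!)^2) = 20922789888000/(256*1625702400) = 6435/128, so a_8 = 6435/128. Work downward with a_k = (k+1)(k+2) a_{k+2} / ((k - 8)(k + 9)):
  a_6 = (7)(8)(6435/128) / ((6 - 8)(6 + 9)) = (45045/16)/(-30) = -3003/32
  a_4 = (5)(6)(-3003/32) / ((4 - 8)(4 + 9)) = (-45045/16)/(-52) = 3465/64
  a_2 = (3)(4)(3465/64) / ((2 - 8)(2 + 9)) = (10395/16)/(-66) = -315/32
  a_0 = (1)(2)(-315/32) / ((0 - 8)(0 + 9)) = (-315/16)/(-72) = 35/128
Hence P_8(x) = 6435 x^8/128 - 3003 x^6/32 + 3465 x^4/64 - 315 x^2/32 + 35/128.

P_8(x); series = 6435 x^8/128 - 3003 x^6/32 + 3465 x^4/64 - 315 x^2/32 + 35/128


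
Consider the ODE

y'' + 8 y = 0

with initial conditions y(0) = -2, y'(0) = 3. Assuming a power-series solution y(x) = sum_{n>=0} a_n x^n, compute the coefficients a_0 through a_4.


Ansatz: y(x) = sum_{n>=0} a_n x^n, so y'(x) = sum_{n>=1} n a_n x^(n-1) and y''(x) = sum_{n>=2} n(n-1) a_n x^(n-2).
Substitute into P(x) y'' + Q(x) y' + R(x) y = 0 with P(x) = 1, Q(x) = 0, R(x) = 8, and match powers of x.
Initial conditions: a_0 = -2, a_1 = 3.
Setting the coefficient of each power of x to zero and solving order by order (substituting the coefficients already found):
  x^0: 2 a_2 + 8 a_0 = 0  ->  2 a_2 = -8 a_0 = 16  ->  a_2 = 8
  x^1: 6 a_3 + 8 a_1 = 0  ->  6 a_3 = -8 a_1 = -24  ->  a_3 = -4
  x^2: 12 a_4 + 8 a_2 = 0  ->  12 a_4 = -8 a_2 = -64  ->  a_4 = -16/3
Truncated series: y(x) = -2 + 3 x + 8 x^2 - 4 x^3 - (16/3) x^4 + O(x^5).

a_0 = -2; a_1 = 3; a_2 = 8; a_3 = -4; a_4 = -16/3


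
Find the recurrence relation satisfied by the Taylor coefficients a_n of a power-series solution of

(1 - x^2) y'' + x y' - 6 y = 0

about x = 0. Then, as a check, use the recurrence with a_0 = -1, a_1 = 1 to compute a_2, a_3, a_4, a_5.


Substitute y = sum_n a_n x^n.
(1 - 1 x^2) y'' contributes (n+2)(n+1) a_{n+2} - n(n-1) a_n at x^n.
x y'(x) contributes n a_n at x^n.
-6 y(x) contributes -6 a_n at x^n.
Matching x^n: (n+2)(n+1) a_{n+2} + (-n(n-1) + n - 6) a_n = 0.
Thus a_{n+2} = (n(n-1) - n + 6) / ((n+1)(n+2)) * a_n.

Check with a_0 = -1, a_1 = 1 (apply the recurrence for n = 0, 1, 2, 3): a_0 = -1, a_1 = 1, a_2 = -3, a_3 = 5/6, a_4 = -3/2, a_5 = 3/8.

a_(n+2) = (n(n-1) - n + 6) / ((n+1)(n+2)) * a_n; check: a_0 = -1, a_1 = 1, a_2 = -3, a_3 = 5/6, a_4 = -3/2, a_5 = 3/8


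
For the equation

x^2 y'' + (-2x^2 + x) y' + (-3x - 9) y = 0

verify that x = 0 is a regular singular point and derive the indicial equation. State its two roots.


Divide by x^2 to reach normal form y'' + P_1(x) y' + P_2(x) y = 0 with P_1(x) = -2 + 1/x and P_2(x) = -3/x - 9/x^2.
x = 0 is a singular point because the y'-coefficient -2 + 1/x has a pole at x = 0 and the y-coefficient -3/x - 9/x^2 has a pole at x = 0.
It is a regular singular point because x P_1(x) = p(x) = 1 - 2x and x^2 P_2(x) = q(x) = -3x - 9 are polynomials, hence analytic at x = 0.
p(0) = 1,  q(0) = -9.
Indicial equation: r(r-1) + p(0) r + q(0) = 0, i.e. r^2 + (p(0) - 1) r + q(0) = 0, i.e. r^2 - 9 = 0.
Discriminant: (0)^2 - 4(-9) = 36, so r = (0 ± 6)/2.
Solving: r_1 = 3, r_2 = -3.

indicial: r^2 - 9 = 0; roots r_1 = 3, r_2 = -3


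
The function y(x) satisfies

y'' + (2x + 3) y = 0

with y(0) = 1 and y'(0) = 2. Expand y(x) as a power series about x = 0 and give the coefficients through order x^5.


Ansatz: y(x) = sum_{n>=0} a_n x^n, so y'(x) = sum_{n>=1} n a_n x^(n-1) and y''(x) = sum_{n>=2} n(n-1) a_n x^(n-2).
Substitute into P(x) y'' + Q(x) y' + R(x) y = 0 with P(x) = 1, Q(x) = 0, R(x) = 2x + 3, and match powers of x.
Initial conditions: a_0 = 1, a_1 = 2.
Setting the coefficient of each power of x to zero and solving order by order (substituting the coefficients already found):
  x^0: 2 a_2 + 3 a_0 = 0  ->  2 a_2 = -3 a_0 = -3  ->  a_2 = -3/2
  x^1: 6 a_3 + 3 a_1 + 2 a_0 = 0  ->  6 a_3 = -3 a_1 - 2 a_0 = -8  ->  a_3 = -4/3
  x^2: 12 a_4 + 3 a_2 + 2 a_1 = 0  ->  12 a_4 = -3 a_2 - 2 a_1 = 1/2  ->  a_4 = 1/24
  x^3: 20 a_5 + 3 a_3 + 2 a_2 = 0  ->  20 a_5 = -3 a_3 - 2 a_2 = 7  ->  a_5 = 7/20
Truncated series: y(x) = 1 + 2 x - (3/2) x^2 - (4/3) x^3 + (1/24) x^4 + (7/20) x^5 + O(x^6).

a_0 = 1; a_1 = 2; a_2 = -3/2; a_3 = -4/3; a_4 = 1/24; a_5 = 7/20


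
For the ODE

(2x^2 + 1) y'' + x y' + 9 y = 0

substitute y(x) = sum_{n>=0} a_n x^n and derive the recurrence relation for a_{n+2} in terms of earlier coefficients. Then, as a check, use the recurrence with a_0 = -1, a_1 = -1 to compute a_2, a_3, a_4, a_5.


Substitute y = sum_n a_n x^n.
(1 + 2 x^2) y'' contributes (n+2)(n+1) a_{n+2} + 2 n(n-1) a_n at x^n.
x y'(x) contributes n a_n at x^n.
9 y(x) contributes 9 a_n at x^n.
Matching x^n: (n+2)(n+1) a_{n+2} + (2 n(n-1) + n + 9) a_n = 0.
Thus a_{n+2} = (-2 n(n-1) - n - 9) / ((n+1)(n+2)) * a_n.

Check with a_0 = -1, a_1 = -1 (apply the recurrence for n = 0, 1, 2, 3): a_0 = -1, a_1 = -1, a_2 = 9/2, a_3 = 5/3, a_4 = -45/8, a_5 = -2.

a_(n+2) = (-2 n(n-1) - n - 9) / ((n+1)(n+2)) * a_n; check: a_0 = -1, a_1 = -1, a_2 = 9/2, a_3 = 5/3, a_4 = -45/8, a_5 = -2


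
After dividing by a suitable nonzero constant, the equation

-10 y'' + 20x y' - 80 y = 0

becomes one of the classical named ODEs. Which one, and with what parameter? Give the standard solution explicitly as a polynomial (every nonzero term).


All three coefficients share the factor -10; dividing through by -10 gives  y'' - 2x y' + 8 y = 0.
This matches the Hermite equation y'' - 2x y' + 2n y = 0 with 2n = 8, so n = 4; the polynomial solution is H_4(x).
With y = sum_k a_k x^k, matching x^k gives (k+2)(k+1) a_{k+2} = 2(k - n) a_k = 2(k - 4) a_k. The right side vanishes at k = 4, so the series with the parity of 4 terminates at degree 4.
Standard normalization: leading coefficient of H_n is 2^n, so a_4 = 2^4 = 16. Work downward with a_k = (k+1)(k+2) a_{k+2} / (2(k - n)):
  a_2 = (3)(4)(16) / (2(2 - 4)) = 192/(-4) = -48
  a_0 = (1)(2)(-48) / (2(0 - 4)) = -96/(-8) = 12
Hence H_4(x) = 16 x^4 - 48 x^2 + 12.

H_4(x); series = 16 x^4 - 48 x^2 + 12


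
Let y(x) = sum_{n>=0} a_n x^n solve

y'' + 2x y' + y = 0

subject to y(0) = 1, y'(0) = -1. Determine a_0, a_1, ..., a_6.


Ansatz: y(x) = sum_{n>=0} a_n x^n, so y'(x) = sum_{n>=1} n a_n x^(n-1) and y''(x) = sum_{n>=2} n(n-1) a_n x^(n-2).
Substitute into P(x) y'' + Q(x) y' + R(x) y = 0 with P(x) = 1, Q(x) = 2x, R(x) = 1, and match powers of x.
Initial conditions: a_0 = 1, a_1 = -1.
Setting the coefficient of each power of x to zero and solving order by order (substituting the coefficients already found):
  x^0: 2 a_2 + a_0 = 0  ->  2 a_2 = -a_0 = -1  ->  a_2 = -1/2
  x^1: 6 a_3 + 3 a_1 = 0  ->  6 a_3 = -3 a_1 = 3  ->  a_3 = 1/2
  x^2: 12 a_4 + 5 a_2 = 0  ->  12 a_4 = -5 a_2 = 5/2  ->  a_4 = 5/24
  x^3: 20 a_5 + 7 a_3 = 0  ->  20 a_5 = -7 a_3 = -7/2  ->  a_5 = -7/40
  x^4: 30 a_6 + 9 a_4 = 0  ->  30 a_6 = -9 a_4 = -15/8  ->  a_6 = -1/16
Truncated series: y(x) = 1 - x - (1/2) x^2 + (1/2) x^3 + (5/24) x^4 - (7/40) x^5 - (1/16) x^6 + O(x^7).

a_0 = 1; a_1 = -1; a_2 = -1/2; a_3 = 1/2; a_4 = 5/24; a_5 = -7/40; a_6 = -1/16


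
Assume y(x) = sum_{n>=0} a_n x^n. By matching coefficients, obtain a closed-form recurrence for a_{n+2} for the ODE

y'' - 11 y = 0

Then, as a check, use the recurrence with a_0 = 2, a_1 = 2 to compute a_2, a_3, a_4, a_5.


Substitute y = sum_n a_n x^n into y'' + (const) y = 0.
y''(x) = sum_{n>=0} (n+2)(n+1) a_{n+2} x^n.
The ODE becomes sum_n [(n+2)(n+1) a_{n+2} - 11 a_n] x^n = 0.
Setting each coefficient to zero gives the recurrence:
  (n+2)(n+1) a_{n+2} - 11 a_n = 0,
  a_{n+2} = 11 / ((n+1)(n+2)) a_n.

Check with a_0 = 2, a_1 = 2 (apply the recurrence for n = 0, 1, 2, 3): a_0 = 2, a_1 = 2, a_2 = 11, a_3 = 11/3, a_4 = 121/12, a_5 = 121/60.

a_{n+2} = 11/((n+1)(n+2)) * a_n; check: a_0 = 2, a_1 = 2, a_2 = 11, a_3 = 11/3, a_4 = 121/12, a_5 = 121/60


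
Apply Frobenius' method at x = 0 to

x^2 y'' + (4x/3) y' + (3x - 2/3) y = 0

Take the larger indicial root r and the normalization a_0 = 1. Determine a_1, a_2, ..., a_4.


Write in Frobenius form y'' + (p(x)/x) y' + (q(x)/x^2) y = 0:
  p(x) = 4/3,  q(x) = 3x - 2/3.
Indicial equation: r(r-1) + (4/3) r + (-2/3) = 0 -> roots r_1 = 2/3, r_2 = -1.
Take r = r_1 = 2/3. Let y(x) = x^r sum_{n>=0} a_n x^n with a_0 = 1.
Substitute y = x^r sum a_n x^n and match x^{r+n}. The recurrence is
  D(n) a_n + 3 a_{n-1} = 0,  where D(n) = (r+n)(r+n-1) + (4/3)(r+n) + (-2/3).
  a_n = -3 / D(n) * a_{n-1}.
Since the indicial polynomial factors as (r - r_1)(r - r_2), D(n) = (r_1 + n - r_1)(r_1 + n - r_2) = n(n + 5/3).
Evaluating step by step (a_0 = 1):
  n = 1: D(1) = 1(1 + 5/3) = 8/3; numerator = -3(1) = -3; a_1 = (-3)/(8/3) = -9/8
  n = 2: D(2) = 2(2 + 5/3) = 22/3; numerator = -3(-9/8) = 27/8; a_2 = (27/8)/(22/3) = 81/176
  n = 3: D(3) = 3(3 + 5/3) = 14; numerator = -3(81/176) = -243/176; a_3 = (-243/176)/(14) = -243/2464
  n = 4: D(4) = 4(4 + 5/3) = 68/3; numerator = -3(-243/2464) = 729/2464; a_4 = (729/2464)/(68/3) = 2187/167552

r = 2/3; a_0 = 1; a_1 = -9/8; a_2 = 81/176; a_3 = -243/2464; a_4 = 2187/167552


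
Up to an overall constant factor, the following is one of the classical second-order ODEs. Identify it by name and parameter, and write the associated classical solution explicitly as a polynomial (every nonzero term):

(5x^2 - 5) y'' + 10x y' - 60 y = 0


All three coefficients share the factor -5; dividing through by -5 gives  (1 - x^2) y'' - 2x y' + 12 y = 0.
This matches the Legendre equation (1 - x^2) y'' - 2x y' + n(n+1) y = 0 (note the -2x y' term) with n(n+1) = 12, so n = 3; the polynomial solution is P_3(x).
With y = sum_k a_k x^k, matching x^k gives (k+2)(k+1) a_{k+2} = [k(k+1) - n(n+1)] a_k = (k - 3)(k + 4) a_k. The right side vanishes at k = 3, so the series with the parity of 3 terminates at degree 3.
Standard normalization (P_n(1) = 1): leading coefficient (2n)!/(2^n (n!)^2) = 720/(8*36) = 5/2, so a_3 = 5/2. Work downward with a_k = (k+1)(k+2) a_{k+2} / ((k - 3)(k + 4)):
  a_1 = (2)(3)(5/2) / ((1 - 3)(1 + 4)) = 15/(-10) = -3/2
Hence P_3(x) = 5 x^3/2 - 3 x/2.

P_3(x); series = 5 x^3/2 - 3 x/2


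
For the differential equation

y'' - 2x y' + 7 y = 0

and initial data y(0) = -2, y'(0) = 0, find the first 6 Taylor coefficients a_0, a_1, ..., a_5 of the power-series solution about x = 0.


Ansatz: y(x) = sum_{n>=0} a_n x^n, so y'(x) = sum_{n>=1} n a_n x^(n-1) and y''(x) = sum_{n>=2} n(n-1) a_n x^(n-2).
Substitute into P(x) y'' + Q(x) y' + R(x) y = 0 with P(x) = 1, Q(x) = -2x, R(x) = 7, and match powers of x.
Initial conditions: a_0 = -2, a_1 = 0.
Setting the coefficient of each power of x to zero and solving order by order (substituting the coefficients already found):
  x^0: 2 a_2 + 7 a_0 = 0  ->  2 a_2 = -7 a_0 = 14  ->  a_2 = 7
  x^1: 6 a_3 + 5 a_1 = 0  ->  6 a_3 = -5 a_1 = 0  ->  a_3 = 0
  x^2: 12 a_4 + 3 a_2 = 0  ->  12 a_4 = -3 a_2 = -21  ->  a_4 = -7/4
  x^3: 20 a_5 + a_3 = 0  ->  20 a_5 = -a_3 = 0  ->  a_5 = 0
Truncated series: y(x) = -2 + 7 x^2 - (7/4) x^4 + O(x^6).

a_0 = -2; a_1 = 0; a_2 = 7; a_3 = 0; a_4 = -7/4; a_5 = 0


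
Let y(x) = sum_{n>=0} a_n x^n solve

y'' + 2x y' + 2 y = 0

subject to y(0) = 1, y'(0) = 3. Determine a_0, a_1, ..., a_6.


Ansatz: y(x) = sum_{n>=0} a_n x^n, so y'(x) = sum_{n>=1} n a_n x^(n-1) and y''(x) = sum_{n>=2} n(n-1) a_n x^(n-2).
Substitute into P(x) y'' + Q(x) y' + R(x) y = 0 with P(x) = 1, Q(x) = 2x, R(x) = 2, and match powers of x.
Initial conditions: a_0 = 1, a_1 = 3.
Setting the coefficient of each power of x to zero and solving order by order (substituting the coefficients already found):
  x^0: 2 a_2 + 2 a_0 = 0  ->  2 a_2 = -2 a_0 = -2  ->  a_2 = -1
  x^1: 6 a_3 + 4 a_1 = 0  ->  6 a_3 = -4 a_1 = -12  ->  a_3 = -2
  x^2: 12 a_4 + 6 a_2 = 0  ->  12 a_4 = -6 a_2 = 6  ->  a_4 = 1/2
  x^3: 20 a_5 + 8 a_3 = 0  ->  20 a_5 = -8 a_3 = 16  ->  a_5 = 4/5
  x^4: 30 a_6 + 10 a_4 = 0  ->  30 a_6 = -10 a_4 = -5  ->  a_6 = -1/6
Truncated series: y(x) = 1 + 3 x - x^2 - 2 x^3 + (1/2) x^4 + (4/5) x^5 - (1/6) x^6 + O(x^7).

a_0 = 1; a_1 = 3; a_2 = -1; a_3 = -2; a_4 = 1/2; a_5 = 4/5; a_6 = -1/6


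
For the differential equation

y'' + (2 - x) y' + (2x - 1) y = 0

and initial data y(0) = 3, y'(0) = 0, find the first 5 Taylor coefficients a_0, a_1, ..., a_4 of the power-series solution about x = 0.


Ansatz: y(x) = sum_{n>=0} a_n x^n, so y'(x) = sum_{n>=1} n a_n x^(n-1) and y''(x) = sum_{n>=2} n(n-1) a_n x^(n-2).
Substitute into P(x) y'' + Q(x) y' + R(x) y = 0 with P(x) = 1, Q(x) = 2 - x, R(x) = 2x - 1, and match powers of x.
Initial conditions: a_0 = 3, a_1 = 0.
Setting the coefficient of each power of x to zero and solving order by order (substituting the coefficients already found):
  x^0: 2 a_2 + 2 a_1 - a_0 = 0  ->  2 a_2 = -2 a_1 + a_0 = 3  ->  a_2 = 3/2
  x^1: 6 a_3 + 4 a_2 - 2 a_1 + 2 a_0 = 0  ->  6 a_3 = -4 a_2 + 2 a_1 - 2 a_0 = -12  ->  a_3 = -2
  x^2: 12 a_4 + 6 a_3 - 3 a_2 + 2 a_1 = 0  ->  12 a_4 = -6 a_3 + 3 a_2 - 2 a_1 = 33/2  ->  a_4 = 11/8
Truncated series: y(x) = 3 + (3/2) x^2 - 2 x^3 + (11/8) x^4 + O(x^5).

a_0 = 3; a_1 = 0; a_2 = 3/2; a_3 = -2; a_4 = 11/8


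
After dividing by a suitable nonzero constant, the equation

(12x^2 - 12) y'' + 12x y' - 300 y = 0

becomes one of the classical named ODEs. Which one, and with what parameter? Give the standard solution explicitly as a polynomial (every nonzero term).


All three coefficients share the factor -12; dividing through by -12 gives  (1 - x^2) y'' - x y' + 25 y = 0.
This matches the Chebyshev equation (1 - x^2) y'' - x y' + n^2 y = 0 (note the -x y' term, not -2x y') with n^2 = 25, so n = 5; the polynomial solution is T_5(x).
With y = sum_k a_k x^k, matching x^k gives (k+2)(k+1) a_{k+2} = (k^2 - n^2) a_k = (k - 5)(k + 5) a_k. The right side vanishes at k = 5, so the series with the parity of 5 terminates at degree 5.
Standard normalization: leading coefficient of T_n is 2^(n-1), so a_5 = 2^4 = 16. Work downward with a_k = (k+1)(k+2) a_{k+2} / ((k - 5)(k + 5)):
  a_3 = (4)(5)(16) / ((3 - 5)(3 + 5)) = 320/(-16) = -20
  a_1 = (2)(3)(-20) / ((1 - 5)(1 + 5)) = -120/(-24) = 5
Hence T_5(x) = 16 x^5 - 20 x^3 + 5 x.

T_5(x); series = 16 x^5 - 20 x^3 + 5 x


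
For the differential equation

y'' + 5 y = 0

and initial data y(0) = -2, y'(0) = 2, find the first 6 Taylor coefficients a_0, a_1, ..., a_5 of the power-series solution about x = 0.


Ansatz: y(x) = sum_{n>=0} a_n x^n, so y'(x) = sum_{n>=1} n a_n x^(n-1) and y''(x) = sum_{n>=2} n(n-1) a_n x^(n-2).
Substitute into P(x) y'' + Q(x) y' + R(x) y = 0 with P(x) = 1, Q(x) = 0, R(x) = 5, and match powers of x.
Initial conditions: a_0 = -2, a_1 = 2.
Setting the coefficient of each power of x to zero and solving order by order (substituting the coefficients already found):
  x^0: 2 a_2 + 5 a_0 = 0  ->  2 a_2 = -5 a_0 = 10  ->  a_2 = 5
  x^1: 6 a_3 + 5 a_1 = 0  ->  6 a_3 = -5 a_1 = -10  ->  a_3 = -5/3
  x^2: 12 a_4 + 5 a_2 = 0  ->  12 a_4 = -5 a_2 = -25  ->  a_4 = -25/12
  x^3: 20 a_5 + 5 a_3 = 0  ->  20 a_5 = -5 a_3 = 25/3  ->  a_5 = 5/12
Truncated series: y(x) = -2 + 2 x + 5 x^2 - (5/3) x^3 - (25/12) x^4 + (5/12) x^5 + O(x^6).

a_0 = -2; a_1 = 2; a_2 = 5; a_3 = -5/3; a_4 = -25/12; a_5 = 5/12


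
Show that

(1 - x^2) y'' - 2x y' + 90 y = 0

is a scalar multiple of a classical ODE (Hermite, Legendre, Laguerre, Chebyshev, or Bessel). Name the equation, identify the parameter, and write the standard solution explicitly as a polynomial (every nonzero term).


The equation is already in a standard form:  (1 - x^2) y'' - 2x y' + 90 y = 0.
This matches the Legendre equation (1 - x^2) y'' - 2x y' + n(n+1) y = 0 (note the -2x y' term) with n(n+1) = 90, so n = 9; the polynomial solution is P_9(x).
With y = sum_k a_k x^k, matching x^k gives (k+2)(k+1) a_{k+2} = [k(k+1) - n(n+1)] a_k = (k - 9)(k + 10) a_k. The right side vanishes at k = 9, so the series with the parity of 9 terminates at degree 9.
Standard normalization (P_n(1) = 1): leading coefficient (2n)!/(2^n (n!)^2) = 6402373705728000/(512*131681894400) = 12155/128, so a_9 = 12155/128. Work downward with a_k = (k+1)(k+2) a_{k+2} / ((k - 9)(k + 10)):
  a_7 = (8)(9)(12155/128) / ((7 - 9)(7 + 10)) = (109395/16)/(-34) = -6435/32
  a_5 = (6)(7)(-6435/32) / ((5 - 9)(5 + 10)) = (-135135/16)/(-60) = 9009/64
  a_3 = (4)(5)(9009/64) / ((3 - 9)(3 + 10)) = (45045/16)/(-78) = -1155/32
  a_1 = (2)(3)(-1155/32) / ((1 - 9)(1 + 10)) = (-3465/16)/(-88) = 315/128
Hence P_9(x) = 12155 x^9/128 - 6435 x^7/32 + 9009 x^5/64 - 1155 x^3/32 + 315 x/128.

P_9(x); series = 12155 x^9/128 - 6435 x^7/32 + 9009 x^5/64 - 1155 x^3/32 + 315 x/128


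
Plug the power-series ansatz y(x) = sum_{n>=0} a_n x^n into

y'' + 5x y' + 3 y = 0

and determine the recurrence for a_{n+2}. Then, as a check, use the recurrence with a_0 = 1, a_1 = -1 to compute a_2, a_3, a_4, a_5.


Substitute y = sum_n a_n x^n.
y''(x) has coefficient (n+2)(n+1) a_{n+2} at x^n;
5 x y'(x) has coefficient 5 n a_n at x^n (shift);
3 y(x) has coefficient 3 a_n at x^n.
Matching x^n: (n+2)(n+1) a_{n+2} + (5n + 3) a_n = 0.
Thus a_{n+2} = (-5n - 3) / ((n+1)(n+2)) * a_n.

Check with a_0 = 1, a_1 = -1 (apply the recurrence for n = 0, 1, 2, 3): a_0 = 1, a_1 = -1, a_2 = -3/2, a_3 = 4/3, a_4 = 13/8, a_5 = -6/5.

a_(n+2) = (-5n - 3) / ((n+1)(n+2)) * a_n; check: a_0 = 1, a_1 = -1, a_2 = -3/2, a_3 = 4/3, a_4 = 13/8, a_5 = -6/5
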